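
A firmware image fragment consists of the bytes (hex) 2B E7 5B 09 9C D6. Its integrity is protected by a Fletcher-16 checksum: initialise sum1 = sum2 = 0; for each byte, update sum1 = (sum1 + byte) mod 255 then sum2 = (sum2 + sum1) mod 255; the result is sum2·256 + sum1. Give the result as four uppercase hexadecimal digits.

23EA

Running sums (mod 255):
  after byte 0 (2B): sum1=43, sum2=43
  after byte 1 (E7): sum1=19, sum2=62
  after byte 2 (5B): sum1=110, sum2=172
  after byte 3 (09): sum1=119, sum2=36
  after byte 4 (9C): sum1=20, sum2=56
  after byte 5 (D6): sum1=234, sum2=35
Checksum = sum2·256 + sum1 = 35·256 + 234 = 9194 = 0x23EA.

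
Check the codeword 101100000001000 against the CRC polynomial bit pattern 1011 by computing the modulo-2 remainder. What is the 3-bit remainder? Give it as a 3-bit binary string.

Modulo-2 division of 101100000001000 by 1011:
  pos 0: 1011 XOR 1011 = 0000
  pos 11: 1000 XOR 1011 = 0011
Remainder = 011 (nonzero — an error is detected).

011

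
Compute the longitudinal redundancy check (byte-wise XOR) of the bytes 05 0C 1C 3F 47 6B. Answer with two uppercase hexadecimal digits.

06

XOR the bytes together:
  start with 0x05
  0x05 ⊕ 0x0C = 0x09
  0x09 ⊕ 0x1C = 0x15
  0x15 ⊕ 0x3F = 0x2A
  0x2A ⊕ 0x47 = 0x6D
  0x6D ⊕ 0x6B = 0x06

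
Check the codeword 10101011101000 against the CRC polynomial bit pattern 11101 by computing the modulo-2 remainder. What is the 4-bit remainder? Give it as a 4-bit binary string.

0111

Modulo-2 division of 10101011101000 by 11101:
  pos 0: 10101 XOR 11101 = 01000
  pos 1: 10000 XOR 11101 = 01101
  pos 2: 11011 XOR 11101 = 00110
  pos 4: 11011 XOR 11101 = 00110
  pos 6: 11001 XOR 11101 = 00100
  pos 8: 10000 XOR 11101 = 01101
  pos 9: 11010 XOR 11101 = 00111
Remainder = 0111 (nonzero — an error is detected).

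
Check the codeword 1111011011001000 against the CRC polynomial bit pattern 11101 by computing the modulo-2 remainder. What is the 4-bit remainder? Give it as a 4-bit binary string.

Modulo-2 division of 1111011011001000 by 11101:
  pos 0: 11110 XOR 11101 = 00011
  pos 3: 11110 XOR 11101 = 00011
  pos 6: 11110 XOR 11101 = 00011
  pos 9: 11010 XOR 11101 = 00111
  pos 11: 11100 XOR 11101 = 00001
Remainder = 0001 (nonzero — an error is detected).

0001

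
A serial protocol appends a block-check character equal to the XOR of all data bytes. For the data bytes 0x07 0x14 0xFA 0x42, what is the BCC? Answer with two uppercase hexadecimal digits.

XOR the bytes together:
  start with 0x07
  0x07 ⊕ 0x14 = 0x13
  0x13 ⊕ 0xFA = 0xE9
  0xE9 ⊕ 0x42 = 0xAB

AB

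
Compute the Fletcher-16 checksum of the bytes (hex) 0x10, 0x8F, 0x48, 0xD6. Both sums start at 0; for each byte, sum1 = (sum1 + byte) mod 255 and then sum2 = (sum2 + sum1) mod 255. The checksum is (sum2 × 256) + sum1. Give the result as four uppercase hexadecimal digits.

Running sums (mod 255):
  after byte 0 (0x10): sum1=16, sum2=16
  after byte 1 (0x8F): sum1=159, sum2=175
  after byte 2 (0x48): sum1=231, sum2=151
  after byte 3 (0xD6): sum1=190, sum2=86
Checksum = sum2·256 + sum1 = 86·256 + 190 = 22206 = 0x56BE.

56BE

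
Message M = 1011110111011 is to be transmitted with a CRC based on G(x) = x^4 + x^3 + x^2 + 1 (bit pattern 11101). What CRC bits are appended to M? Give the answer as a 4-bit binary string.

Append 4 zeros: 10111101110110000. Divide by 11101 (XOR where the leading bit is 1):
  pos 0: 10111 XOR 11101 = 01010
  pos 1: 10101 XOR 11101 = 01000
  pos 2: 10000 XOR 11101 = 01101
  pos 3: 11011 XOR 11101 = 00110
  pos 5: 11011 XOR 11101 = 00110
  pos 7: 11001 XOR 11101 = 00100
  pos 9: 10010 XOR 11101 = 01111
  pos 10: 11110 XOR 11101 = 00011
Remainder (last 4 bits) = 1100. This is the CRC / FCS.

1100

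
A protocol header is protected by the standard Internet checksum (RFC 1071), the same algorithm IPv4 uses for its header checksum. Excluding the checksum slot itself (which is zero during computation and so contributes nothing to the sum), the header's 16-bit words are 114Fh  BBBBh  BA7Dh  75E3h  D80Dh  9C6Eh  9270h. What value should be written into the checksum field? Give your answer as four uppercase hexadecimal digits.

FBA6

One's-complement addition (fold any carry out of bit 15 back into bit 0):
  0x114F + 0xBBBB = 0x0CD0A
  0xCD0A + 0xBA7D = 0x18787 → wrap carry → 0x8788
  0x8788 + 0x75E3 = 0x0FD6B
  0xFD6B + 0xD80D = 0x1D578 → wrap carry → 0xD579
  0xD579 + 0x9C6E = 0x171E7 → wrap carry → 0x71E8
  0x71E8 + 0x9270 = 0x10458 → wrap carry → 0x0459
One's-complement sum = 0x0459.
Checksum = ~0x0459 & 0xFFFF = 0xFBA6.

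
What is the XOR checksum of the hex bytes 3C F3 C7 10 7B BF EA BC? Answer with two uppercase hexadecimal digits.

8A

XOR the bytes together:
  start with 0x3C
  0x3C ⊕ 0xF3 = 0xCF
  0xCF ⊕ 0xC7 = 0x08
  0x08 ⊕ 0x10 = 0x18
  0x18 ⊕ 0x7B = 0x63
  0x63 ⊕ 0xBF = 0xDC
  0xDC ⊕ 0xEA = 0x36
  0x36 ⊕ 0xBC = 0x8A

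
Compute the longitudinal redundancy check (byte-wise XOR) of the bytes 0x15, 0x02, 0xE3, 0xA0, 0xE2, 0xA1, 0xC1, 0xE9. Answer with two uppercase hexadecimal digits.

3F

XOR the bytes together:
  start with 0x15
  0x15 ⊕ 0x02 = 0x17
  0x17 ⊕ 0xE3 = 0xF4
  0xF4 ⊕ 0xA0 = 0x54
  0x54 ⊕ 0xE2 = 0xB6
  0xB6 ⊕ 0xA1 = 0x17
  0x17 ⊕ 0xC1 = 0xD6
  0xD6 ⊕ 0xE9 = 0x3F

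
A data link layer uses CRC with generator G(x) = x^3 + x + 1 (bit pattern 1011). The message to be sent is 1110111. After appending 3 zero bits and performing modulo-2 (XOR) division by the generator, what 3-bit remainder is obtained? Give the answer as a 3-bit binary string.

101

Append 3 zeros: 1110111000. Divide by 1011 (XOR where the leading bit is 1):
  pos 0: 1110 XOR 1011 = 0101
  pos 1: 1011 XOR 1011 = 0000
  pos 5: 1100 XOR 1011 = 0111
  pos 6: 1110 XOR 1011 = 0101
Remainder (last 3 bits) = 101. This is the CRC / FCS.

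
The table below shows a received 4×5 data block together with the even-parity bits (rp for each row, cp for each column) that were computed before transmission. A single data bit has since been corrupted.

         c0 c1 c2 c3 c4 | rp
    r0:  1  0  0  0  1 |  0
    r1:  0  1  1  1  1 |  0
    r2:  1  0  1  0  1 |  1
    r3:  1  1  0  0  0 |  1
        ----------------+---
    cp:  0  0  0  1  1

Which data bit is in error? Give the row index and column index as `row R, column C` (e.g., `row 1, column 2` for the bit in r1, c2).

Recompute each row's even parity and compare to rp:
  r0: data parity 0, sent rp 0 → ok
  r1: data parity 0, sent rp 0 → ok
  r2: data parity 1, sent rp 1 → ok
  r3: data parity 0, sent rp 1 → mismatch
Recompute each column's even parity and compare to cp:
  c0: data parity 1, sent cp 0 → mismatch
  c1: data parity 0, sent cp 0 → ok
  c2: data parity 0, sent cp 0 → ok
  c3: data parity 1, sent cp 1 → ok
  c4: data parity 1, sent cp 1 → ok
Exactly one row (r3) and one column (c0) fail → the flipped bit is at their intersection.

row 3, column 0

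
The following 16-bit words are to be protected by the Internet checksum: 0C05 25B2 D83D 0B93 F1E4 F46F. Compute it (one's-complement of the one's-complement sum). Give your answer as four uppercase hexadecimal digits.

0423

One's-complement addition (fold any carry out of bit 15 back into bit 0):
  0x0C05 + 0x25B2 = 0x031B7
  0x31B7 + 0xD83D = 0x109F4 → wrap carry → 0x09F5
  0x09F5 + 0x0B93 = 0x01588
  0x1588 + 0xF1E4 = 0x1076C → wrap carry → 0x076D
  0x076D + 0xF46F = 0x0FBDC
One's-complement sum = 0xFBDC.
Checksum = ~0xFBDC & 0xFFFF = 0x0423.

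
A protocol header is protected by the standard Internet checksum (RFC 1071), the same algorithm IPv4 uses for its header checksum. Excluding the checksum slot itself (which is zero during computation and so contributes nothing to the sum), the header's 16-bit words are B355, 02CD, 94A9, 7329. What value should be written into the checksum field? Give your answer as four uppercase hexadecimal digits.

420A

One's-complement addition (fold any carry out of bit 15 back into bit 0):
  0xB355 + 0x02CD = 0x0B622
  0xB622 + 0x94A9 = 0x14ACB → wrap carry → 0x4ACC
  0x4ACC + 0x7329 = 0x0BDF5
One's-complement sum = 0xBDF5.
Checksum = ~0xBDF5 & 0xFFFF = 0x420A.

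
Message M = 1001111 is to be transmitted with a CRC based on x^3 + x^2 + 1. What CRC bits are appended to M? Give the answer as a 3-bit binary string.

Append 3 zeros: 1001111000. Divide by 1101 (XOR where the leading bit is 1):
  pos 0: 1001 XOR 1101 = 0100
  pos 1: 1001 XOR 1101 = 0100
  pos 2: 1001 XOR 1101 = 0100
  pos 3: 1001 XOR 1101 = 0100
  pos 4: 1000 XOR 1101 = 0101
  pos 5: 1010 XOR 1101 = 0111
  pos 6: 1110 XOR 1101 = 0011
Remainder (last 3 bits) = 011. This is the CRC / FCS.

011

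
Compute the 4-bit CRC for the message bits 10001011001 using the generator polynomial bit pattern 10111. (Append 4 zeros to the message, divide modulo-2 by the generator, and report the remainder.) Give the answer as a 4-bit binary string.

1101

Append 4 zeros: 100010110010000. Divide by 10111 (XOR where the leading bit is 1):
  pos 0: 10001 XOR 10111 = 00110
  pos 2: 11001 XOR 10111 = 01110
  pos 3: 11101 XOR 10111 = 01010
  pos 4: 10100 XOR 10111 = 00011
  pos 7: 11010 XOR 10111 = 01101
  pos 8: 11010 XOR 10111 = 01101
  pos 9: 11010 XOR 10111 = 01101
  pos 10: 11010 XOR 10111 = 01101
Remainder (last 4 bits) = 1101. This is the CRC / FCS.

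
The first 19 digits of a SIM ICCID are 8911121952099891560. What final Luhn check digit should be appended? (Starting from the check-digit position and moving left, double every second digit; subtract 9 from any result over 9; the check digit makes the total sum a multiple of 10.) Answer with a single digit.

0

Partial digits right→left: 0 6 5 1 9 8 9 9 0 2 5 9 1 2 1 1 1 9 8
Double every second digit counting from the check-digit position (so the 1st, 3rd, 5th, ... of the partial from the right).
  doubled (with −9 where >9): 0 1 9 9 0 1 2 2 2 7 → sum 33
  kept as-is: 6 1 8 9 2 9 2 1 9 → sum 47
Total = 33 + 47 = 80.
Check digit = (10 − (80 mod 10)) mod 10 = 0.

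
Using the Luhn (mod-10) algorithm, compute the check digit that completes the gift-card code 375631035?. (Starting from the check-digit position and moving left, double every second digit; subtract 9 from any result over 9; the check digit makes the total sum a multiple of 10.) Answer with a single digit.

Partial digits right→left: 5 3 0 1 3 6 5 7 3
Double every second digit counting from the check-digit position (so the 1st, 3rd, 5th, ... of the partial from the right).
  doubled (with −9 where >9): 1 0 6 1 6 → sum 14
  kept as-is: 3 1 6 7 → sum 17
Total = 14 + 17 = 31.
Check digit = (10 − (31 mod 10)) mod 10 = 9.

9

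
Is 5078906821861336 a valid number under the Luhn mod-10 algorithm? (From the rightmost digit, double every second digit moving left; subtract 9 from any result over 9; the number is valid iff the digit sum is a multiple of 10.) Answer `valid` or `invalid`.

invalid

From the right, keep odd positions and double even positions (subtract 9 from any doubled value over 9):
  doubled (positions 2,4,...): 6 2 7 4 3 9 5 1 → sum 37
  kept (positions 1,3,...): 6 3 6 1 8 0 8 0 → sum 32
Total = 69.
69 mod 10 = 9, so the number is invalid.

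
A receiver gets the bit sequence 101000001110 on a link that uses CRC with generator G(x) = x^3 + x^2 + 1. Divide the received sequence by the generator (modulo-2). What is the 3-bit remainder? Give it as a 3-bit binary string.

Modulo-2 division of 101000001110 by 1101:
  pos 0: 1010 XOR 1101 = 0111
  pos 1: 1110 XOR 1101 = 0011
  pos 3: 1100 XOR 1101 = 0001
  pos 6: 1011 XOR 1101 = 0110
  pos 7: 1101 XOR 1101 = 0000
Remainder = 000 (zero — the frame passes the CRC check).

000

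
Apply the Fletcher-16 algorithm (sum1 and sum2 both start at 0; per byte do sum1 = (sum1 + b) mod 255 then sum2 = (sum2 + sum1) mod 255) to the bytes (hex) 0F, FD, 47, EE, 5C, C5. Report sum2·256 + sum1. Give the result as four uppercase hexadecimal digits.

Running sums (mod 255):
  after byte 0 (0F): sum1=15, sum2=15
  after byte 1 (FD): sum1=13, sum2=28
  after byte 2 (47): sum1=84, sum2=112
  after byte 3 (EE): sum1=67, sum2=179
  after byte 4 (5C): sum1=159, sum2=83
  after byte 5 (C5): sum1=101, sum2=184
Checksum = sum2·256 + sum1 = 184·256 + 101 = 47205 = 0xB865.

B865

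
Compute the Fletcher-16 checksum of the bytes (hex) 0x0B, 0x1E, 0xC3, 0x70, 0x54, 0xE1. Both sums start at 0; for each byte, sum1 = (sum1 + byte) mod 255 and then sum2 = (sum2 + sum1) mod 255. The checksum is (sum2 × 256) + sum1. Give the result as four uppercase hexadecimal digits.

C393

Running sums (mod 255):
  after byte 0 (0x0B): sum1=11, sum2=11
  after byte 1 (0x1E): sum1=41, sum2=52
  after byte 2 (0xC3): sum1=236, sum2=33
  after byte 3 (0x70): sum1=93, sum2=126
  after byte 4 (0x54): sum1=177, sum2=48
  after byte 5 (0xE1): sum1=147, sum2=195
Checksum = sum2·256 + sum1 = 195·256 + 147 = 50067 = 0xC393.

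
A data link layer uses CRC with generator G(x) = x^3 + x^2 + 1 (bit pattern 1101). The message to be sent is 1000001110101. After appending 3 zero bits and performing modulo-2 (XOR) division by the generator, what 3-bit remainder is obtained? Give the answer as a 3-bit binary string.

011

Append 3 zeros: 1000001110101000. Divide by 1101 (XOR where the leading bit is 1):
  pos 0: 1000 XOR 1101 = 0101
  pos 1: 1010 XOR 1101 = 0111
  pos 2: 1110 XOR 1101 = 0011
  pos 4: 1111 XOR 1101 = 0010
  pos 6: 1010 XOR 1101 = 0111
  pos 7: 1111 XOR 1101 = 0010
  pos 9: 1001 XOR 1101 = 0100
  pos 10: 1000 XOR 1101 = 0101
  pos 11: 1010 XOR 1101 = 0111
  pos 12: 1110 XOR 1101 = 0011
Remainder (last 3 bits) = 011. This is the CRC / FCS.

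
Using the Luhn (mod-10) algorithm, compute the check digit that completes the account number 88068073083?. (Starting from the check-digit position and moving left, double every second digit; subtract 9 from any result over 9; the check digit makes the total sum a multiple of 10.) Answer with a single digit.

0

Partial digits right→left: 3 8 0 3 7 0 8 6 0 8 8
Double every second digit counting from the check-digit position (so the 1st, 3rd, 5th, ... of the partial from the right).
  doubled (with −9 where >9): 6 0 5 7 0 7 → sum 25
  kept as-is: 8 3 0 6 8 → sum 25
Total = 25 + 25 = 50.
Check digit = (10 − (50 mod 10)) mod 10 = 0.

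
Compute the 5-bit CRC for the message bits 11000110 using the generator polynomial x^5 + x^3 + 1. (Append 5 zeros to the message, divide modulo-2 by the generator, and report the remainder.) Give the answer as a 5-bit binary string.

Append 5 zeros: 1100011000000. Divide by 101001 (XOR where the leading bit is 1):
  pos 0: 110001 XOR 101001 = 011000
  pos 1: 110001 XOR 101001 = 011000
  pos 2: 110000 XOR 101001 = 011001
  pos 3: 110010 XOR 101001 = 011011
  pos 4: 110110 XOR 101001 = 011111
  pos 5: 111110 XOR 101001 = 010111
  pos 6: 101110 XOR 101001 = 000111
Remainder (last 5 bits) = 01110. This is the CRC / FCS.

01110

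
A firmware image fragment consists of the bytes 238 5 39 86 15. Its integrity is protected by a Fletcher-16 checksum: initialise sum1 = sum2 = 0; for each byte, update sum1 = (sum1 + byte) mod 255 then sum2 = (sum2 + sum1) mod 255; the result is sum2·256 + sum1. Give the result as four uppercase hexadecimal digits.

EF80

Running sums (mod 255):
  after byte 0 (238): sum1=238, sum2=238
  after byte 1 (5): sum1=243, sum2=226
  after byte 2 (39): sum1=27, sum2=253
  after byte 3 (86): sum1=113, sum2=111
  after byte 4 (15): sum1=128, sum2=239
Checksum = sum2·256 + sum1 = 239·256 + 128 = 61312 = 0xEF80.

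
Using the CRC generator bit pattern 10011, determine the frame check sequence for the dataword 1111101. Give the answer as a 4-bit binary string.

Append 4 zeros: 11111010000. Divide by 10011 (XOR where the leading bit is 1):
  pos 0: 11111 XOR 10011 = 01100
  pos 1: 11000 XOR 10011 = 01011
  pos 2: 10111 XOR 10011 = 00100
  pos 4: 10000 XOR 10011 = 00011
Remainder (last 4 bits) = 1100. This is the CRC / FCS.

1100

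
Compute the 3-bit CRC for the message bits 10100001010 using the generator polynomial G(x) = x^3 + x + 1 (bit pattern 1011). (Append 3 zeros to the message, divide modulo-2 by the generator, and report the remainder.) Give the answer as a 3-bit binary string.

000

Append 3 zeros: 10100001010000. Divide by 1011 (XOR where the leading bit is 1):
  pos 0: 1010 XOR 1011 = 0001
  pos 3: 1000 XOR 1011 = 0011
  pos 5: 1110 XOR 1011 = 0101
  pos 6: 1011 XOR 1011 = 0000
Remainder (last 3 bits) = 000. This is the CRC / FCS.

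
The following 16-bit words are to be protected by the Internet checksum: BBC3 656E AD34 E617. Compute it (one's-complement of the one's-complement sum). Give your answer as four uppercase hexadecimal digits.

4B81

One's-complement addition (fold any carry out of bit 15 back into bit 0):
  0xBBC3 + 0x656E = 0x12131 → wrap carry → 0x2132
  0x2132 + 0xAD34 = 0x0CE66
  0xCE66 + 0xE617 = 0x1B47D → wrap carry → 0xB47E
One's-complement sum = 0xB47E.
Checksum = ~0xB47E & 0xFFFF = 0x4B81.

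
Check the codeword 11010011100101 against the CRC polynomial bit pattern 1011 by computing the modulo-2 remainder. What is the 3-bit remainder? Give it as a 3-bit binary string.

111

Modulo-2 division of 11010011100101 by 1011:
  pos 0: 1101 XOR 1011 = 0110
  pos 1: 1100 XOR 1011 = 0111
  pos 2: 1110 XOR 1011 = 0101
  pos 3: 1011 XOR 1011 = 0000
  pos 7: 1100 XOR 1011 = 0111
  pos 8: 1111 XOR 1011 = 0100
  pos 9: 1000 XOR 1011 = 0011
Remainder = 111 (nonzero — an error is detected).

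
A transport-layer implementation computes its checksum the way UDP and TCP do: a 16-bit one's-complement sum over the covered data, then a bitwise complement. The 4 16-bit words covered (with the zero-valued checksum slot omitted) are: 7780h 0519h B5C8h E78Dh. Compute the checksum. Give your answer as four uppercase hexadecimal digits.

One's-complement addition (fold any carry out of bit 15 back into bit 0):
  0x7780 + 0x0519 = 0x07C99
  0x7C99 + 0xB5C8 = 0x13261 → wrap carry → 0x3262
  0x3262 + 0xE78D = 0x119EF → wrap carry → 0x19F0
One's-complement sum = 0x19F0.
Checksum = ~0x19F0 & 0xFFFF = 0xE60F.

E60F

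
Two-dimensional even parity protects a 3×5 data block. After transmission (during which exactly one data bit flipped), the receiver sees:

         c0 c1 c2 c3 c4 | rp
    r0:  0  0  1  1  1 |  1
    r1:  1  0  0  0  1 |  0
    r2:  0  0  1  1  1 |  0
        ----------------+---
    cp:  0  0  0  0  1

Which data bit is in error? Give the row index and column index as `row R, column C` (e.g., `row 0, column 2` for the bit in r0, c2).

row 2, column 0

Recompute each row's even parity and compare to rp:
  r0: data parity 1, sent rp 1 → ok
  r1: data parity 0, sent rp 0 → ok
  r2: data parity 1, sent rp 0 → mismatch
Recompute each column's even parity and compare to cp:
  c0: data parity 1, sent cp 0 → mismatch
  c1: data parity 0, sent cp 0 → ok
  c2: data parity 0, sent cp 0 → ok
  c3: data parity 0, sent cp 0 → ok
  c4: data parity 1, sent cp 1 → ok
Exactly one row (r2) and one column (c0) fail → the flipped bit is at their intersection.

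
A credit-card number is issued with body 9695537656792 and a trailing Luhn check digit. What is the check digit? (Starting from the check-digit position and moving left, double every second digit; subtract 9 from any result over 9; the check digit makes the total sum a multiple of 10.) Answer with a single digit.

Partial digits right→left: 2 9 7 6 5 6 7 3 5 5 9 6 9
Double every second digit counting from the check-digit position (so the 1st, 3rd, 5th, ... of the partial from the right).
  doubled (with −9 where >9): 4 5 1 5 1 9 9 → sum 34
  kept as-is: 9 6 6 3 5 6 → sum 35
Total = 34 + 35 = 69.
Check digit = (10 − (69 mod 10)) mod 10 = 1.

1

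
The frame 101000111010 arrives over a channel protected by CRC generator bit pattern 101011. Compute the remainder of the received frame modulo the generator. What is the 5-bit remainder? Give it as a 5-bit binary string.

00000

Modulo-2 division of 101000111010 by 101011:
  pos 0: 101000 XOR 101011 = 000011
  pos 4: 111110 XOR 101011 = 010101
  pos 5: 101011 XOR 101011 = 000000
Remainder = 00000 (zero — the frame passes the CRC check).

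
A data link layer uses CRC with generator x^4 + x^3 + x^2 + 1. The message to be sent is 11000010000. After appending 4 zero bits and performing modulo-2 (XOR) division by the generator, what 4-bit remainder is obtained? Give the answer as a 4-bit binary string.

Append 4 zeros: 110000100000000. Divide by 11101 (XOR where the leading bit is 1):
  pos 0: 11000 XOR 11101 = 00101
  pos 2: 10101 XOR 11101 = 01000
  pos 3: 10000 XOR 11101 = 01101
  pos 4: 11010 XOR 11101 = 00111
  pos 6: 11100 XOR 11101 = 00001
  pos 10: 10000 XOR 11101 = 01101
Remainder (last 4 bits) = 1101. This is the CRC / FCS.

1101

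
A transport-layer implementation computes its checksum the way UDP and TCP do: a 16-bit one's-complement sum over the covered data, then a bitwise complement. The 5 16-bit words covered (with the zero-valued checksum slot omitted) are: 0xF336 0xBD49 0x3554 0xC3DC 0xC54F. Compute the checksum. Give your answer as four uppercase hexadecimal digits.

One's-complement addition (fold any carry out of bit 15 back into bit 0):
  0xF336 + 0xBD49 = 0x1B07F → wrap carry → 0xB080
  0xB080 + 0x3554 = 0x0E5D4
  0xE5D4 + 0xC3DC = 0x1A9B0 → wrap carry → 0xA9B1
  0xA9B1 + 0xC54F = 0x16F00 → wrap carry → 0x6F01
One's-complement sum = 0x6F01.
Checksum = ~0x6F01 & 0xFFFF = 0x90FE.

90FE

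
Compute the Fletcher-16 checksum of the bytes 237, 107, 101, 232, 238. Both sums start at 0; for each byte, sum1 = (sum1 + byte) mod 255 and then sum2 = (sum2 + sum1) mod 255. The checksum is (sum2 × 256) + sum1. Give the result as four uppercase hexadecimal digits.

Running sums (mod 255):
  after byte 0 (237): sum1=237, sum2=237
  after byte 1 (107): sum1=89, sum2=71
  after byte 2 (101): sum1=190, sum2=6
  after byte 3 (232): sum1=167, sum2=173
  after byte 4 (238): sum1=150, sum2=68
Checksum = sum2·256 + sum1 = 68·256 + 150 = 17558 = 0x4496.

4496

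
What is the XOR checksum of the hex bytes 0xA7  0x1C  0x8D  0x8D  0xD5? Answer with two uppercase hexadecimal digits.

6E

XOR the bytes together:
  start with 0xA7
  0xA7 ⊕ 0x1C = 0xBB
  0xBB ⊕ 0x8D = 0x36
  0x36 ⊕ 0x8D = 0xBB
  0xBB ⊕ 0xD5 = 0x6E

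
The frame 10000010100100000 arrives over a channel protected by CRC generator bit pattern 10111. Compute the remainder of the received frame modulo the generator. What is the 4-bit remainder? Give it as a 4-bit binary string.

0000

Modulo-2 division of 10000010100100000 by 10111:
  pos 0: 10000 XOR 10111 = 00111
  pos 2: 11101 XOR 10111 = 01010
  pos 3: 10100 XOR 10111 = 00011
  pos 6: 11100 XOR 10111 = 01011
  pos 7: 10111 XOR 10111 = 00000
Remainder = 0000 (zero — the frame passes the CRC check).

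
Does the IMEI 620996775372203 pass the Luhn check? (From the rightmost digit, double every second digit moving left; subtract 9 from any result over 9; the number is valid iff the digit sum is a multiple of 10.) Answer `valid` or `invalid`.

valid

From the right, keep odd positions and double even positions (subtract 9 from any doubled value over 9):
  doubled (positions 2,4,...): 0 4 6 5 3 9 4 → sum 31
  kept (positions 1,3,...): 3 2 7 5 7 9 0 6 → sum 39
Total = 70.
70 mod 10 = 0, so the number is valid.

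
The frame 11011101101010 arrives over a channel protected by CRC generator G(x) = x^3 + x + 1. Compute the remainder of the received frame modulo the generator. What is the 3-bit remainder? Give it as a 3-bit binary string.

Modulo-2 division of 11011101101010 by 1011:
  pos 0: 1101 XOR 1011 = 0110
  pos 1: 1101 XOR 1011 = 0110
  pos 2: 1101 XOR 1011 = 0110
  pos 3: 1100 XOR 1011 = 0111
  pos 4: 1111 XOR 1011 = 0100
  pos 5: 1001 XOR 1011 = 0010
  pos 7: 1001 XOR 1011 = 0010
  pos 9: 1001 XOR 1011 = 0010
Remainder = 100 (nonzero — an error is detected).

100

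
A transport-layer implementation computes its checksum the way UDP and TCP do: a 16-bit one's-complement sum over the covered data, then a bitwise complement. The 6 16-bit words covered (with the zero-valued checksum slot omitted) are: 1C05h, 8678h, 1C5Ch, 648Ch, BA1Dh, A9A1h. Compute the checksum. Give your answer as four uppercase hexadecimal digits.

One's-complement addition (fold any carry out of bit 15 back into bit 0):
  0x1C05 + 0x8678 = 0x0A27D
  0xA27D + 0x1C5C = 0x0BED9
  0xBED9 + 0x648C = 0x12365 → wrap carry → 0x2366
  0x2366 + 0xBA1D = 0x0DD83
  0xDD83 + 0xA9A1 = 0x18724 → wrap carry → 0x8725
One's-complement sum = 0x8725.
Checksum = ~0x8725 & 0xFFFF = 0x78DA.

78DA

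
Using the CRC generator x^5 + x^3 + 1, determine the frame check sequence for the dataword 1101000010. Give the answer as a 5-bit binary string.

01011

Append 5 zeros: 110100001000000. Divide by 101001 (XOR where the leading bit is 1):
  pos 0: 110100 XOR 101001 = 011101
  pos 1: 111010 XOR 101001 = 010011
  pos 2: 100110 XOR 101001 = 001111
  pos 4: 111110 XOR 101001 = 010111
  pos 5: 101110 XOR 101001 = 000111
  pos 8: 111000 XOR 101001 = 010001
  pos 9: 100010 XOR 101001 = 001011
Remainder (last 5 bits) = 01011. This is the CRC / FCS.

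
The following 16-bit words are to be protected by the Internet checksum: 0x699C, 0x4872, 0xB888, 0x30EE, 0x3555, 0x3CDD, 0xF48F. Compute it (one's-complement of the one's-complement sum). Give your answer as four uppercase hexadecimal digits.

FDB7

One's-complement addition (fold any carry out of bit 15 back into bit 0):
  0x699C + 0x4872 = 0x0B20E
  0xB20E + 0xB888 = 0x16A96 → wrap carry → 0x6A97
  0x6A97 + 0x30EE = 0x09B85
  0x9B85 + 0x3555 = 0x0D0DA
  0xD0DA + 0x3CDD = 0x10DB7 → wrap carry → 0x0DB8
  0x0DB8 + 0xF48F = 0x10247 → wrap carry → 0x0248
One's-complement sum = 0x0248.
Checksum = ~0x0248 & 0xFFFF = 0xFDB7.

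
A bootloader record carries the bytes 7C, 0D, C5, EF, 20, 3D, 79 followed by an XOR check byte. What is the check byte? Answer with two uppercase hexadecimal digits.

XOR the bytes together:
  start with 0x7C
  0x7C ⊕ 0x0D = 0x71
  0x71 ⊕ 0xC5 = 0xB4
  0xB4 ⊕ 0xEF = 0x5B
  0x5B ⊕ 0x20 = 0x7B
  0x7B ⊕ 0x3D = 0x46
  0x46 ⊕ 0x79 = 0x3F

3F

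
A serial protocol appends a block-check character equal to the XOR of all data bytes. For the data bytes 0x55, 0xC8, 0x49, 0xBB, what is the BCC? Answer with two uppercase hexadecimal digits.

6F

XOR the bytes together:
  start with 0x55
  0x55 ⊕ 0xC8 = 0x9D
  0x9D ⊕ 0x49 = 0xD4
  0xD4 ⊕ 0xBB = 0x6F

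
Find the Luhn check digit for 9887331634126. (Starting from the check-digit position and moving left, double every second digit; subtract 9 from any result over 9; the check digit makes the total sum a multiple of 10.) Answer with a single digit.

Partial digits right→left: 6 2 1 4 3 6 1 3 3 7 8 8 9
Double every second digit counting from the check-digit position (so the 1st, 3rd, 5th, ... of the partial from the right).
  doubled (with −9 where >9): 3 2 6 2 6 7 9 → sum 35
  kept as-is: 2 4 6 3 7 8 → sum 30
Total = 35 + 30 = 65.
Check digit = (10 − (65 mod 10)) mod 10 = 5.

5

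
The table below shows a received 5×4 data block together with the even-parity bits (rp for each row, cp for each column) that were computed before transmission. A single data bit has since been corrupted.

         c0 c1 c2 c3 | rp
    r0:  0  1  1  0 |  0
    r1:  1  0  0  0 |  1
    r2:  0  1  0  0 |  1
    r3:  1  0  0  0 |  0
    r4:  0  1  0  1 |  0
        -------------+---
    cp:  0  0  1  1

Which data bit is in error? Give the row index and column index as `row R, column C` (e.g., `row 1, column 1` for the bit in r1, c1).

Recompute each row's even parity and compare to rp:
  r0: data parity 0, sent rp 0 → ok
  r1: data parity 1, sent rp 1 → ok
  r2: data parity 1, sent rp 1 → ok
  r3: data parity 1, sent rp 0 → mismatch
  r4: data parity 0, sent rp 0 → ok
Recompute each column's even parity and compare to cp:
  c0: data parity 0, sent cp 0 → ok
  c1: data parity 1, sent cp 0 → mismatch
  c2: data parity 1, sent cp 1 → ok
  c3: data parity 1, sent cp 1 → ok
Exactly one row (r3) and one column (c1) fail → the flipped bit is at their intersection.

row 3, column 1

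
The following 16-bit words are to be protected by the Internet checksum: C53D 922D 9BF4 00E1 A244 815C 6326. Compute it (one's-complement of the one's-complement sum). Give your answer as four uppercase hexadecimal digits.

One's-complement addition (fold any carry out of bit 15 back into bit 0):
  0xC53D + 0x922D = 0x1576A → wrap carry → 0x576B
  0x576B + 0x9BF4 = 0x0F35F
  0xF35F + 0x00E1 = 0x0F440
  0xF440 + 0xA244 = 0x19684 → wrap carry → 0x9685
  0x9685 + 0x815C = 0x117E1 → wrap carry → 0x17E2
  0x17E2 + 0x6326 = 0x07B08
One's-complement sum = 0x7B08.
Checksum = ~0x7B08 & 0xFFFF = 0x84F7.

84F7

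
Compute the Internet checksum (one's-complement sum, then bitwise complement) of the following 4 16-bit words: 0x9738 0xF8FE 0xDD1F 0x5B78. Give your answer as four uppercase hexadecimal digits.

One's-complement addition (fold any carry out of bit 15 back into bit 0):
  0x9738 + 0xF8FE = 0x19036 → wrap carry → 0x9037
  0x9037 + 0xDD1F = 0x16D56 → wrap carry → 0x6D57
  0x6D57 + 0x5B78 = 0x0C8CF
One's-complement sum = 0xC8CF.
Checksum = ~0xC8CF & 0xFFFF = 0x3730.

3730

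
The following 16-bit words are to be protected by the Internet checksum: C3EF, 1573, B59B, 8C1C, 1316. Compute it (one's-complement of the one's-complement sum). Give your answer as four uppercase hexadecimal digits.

D1CE

One's-complement addition (fold any carry out of bit 15 back into bit 0):
  0xC3EF + 0x1573 = 0x0D962
  0xD962 + 0xB59B = 0x18EFD → wrap carry → 0x8EFE
  0x8EFE + 0x8C1C = 0x11B1A → wrap carry → 0x1B1B
  0x1B1B + 0x1316 = 0x02E31
One's-complement sum = 0x2E31.
Checksum = ~0x2E31 & 0xFFFF = 0xD1CE.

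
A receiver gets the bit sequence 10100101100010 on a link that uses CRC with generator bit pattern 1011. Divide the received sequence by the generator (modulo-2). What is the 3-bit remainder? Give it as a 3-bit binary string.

001

Modulo-2 division of 10100101100010 by 1011:
  pos 0: 1010 XOR 1011 = 0001
  pos 3: 1010 XOR 1011 = 0001
  pos 6: 1110 XOR 1011 = 0101
  pos 7: 1010 XOR 1011 = 0001
  pos 10: 1010 XOR 1011 = 0001
Remainder = 001 (nonzero — an error is detected).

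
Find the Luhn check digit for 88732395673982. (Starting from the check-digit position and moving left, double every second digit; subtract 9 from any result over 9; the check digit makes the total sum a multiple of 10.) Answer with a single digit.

9

Partial digits right→left: 2 8 9 3 7 6 5 9 3 2 3 7 8 8
Double every second digit counting from the check-digit position (so the 1st, 3rd, 5th, ... of the partial from the right).
  doubled (with −9 where >9): 4 9 5 1 6 6 7 → sum 38
  kept as-is: 8 3 6 9 2 7 8 → sum 43
Total = 38 + 43 = 81.
Check digit = (10 − (81 mod 10)) mod 10 = 9.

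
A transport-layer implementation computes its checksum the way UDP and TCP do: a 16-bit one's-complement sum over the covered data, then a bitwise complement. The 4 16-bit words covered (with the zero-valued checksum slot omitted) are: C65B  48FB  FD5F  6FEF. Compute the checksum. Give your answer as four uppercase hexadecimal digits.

One's-complement addition (fold any carry out of bit 15 back into bit 0):
  0xC65B + 0x48FB = 0x10F56 → wrap carry → 0x0F57
  0x0F57 + 0xFD5F = 0x10CB6 → wrap carry → 0x0CB7
  0x0CB7 + 0x6FEF = 0x07CA6
One's-complement sum = 0x7CA6.
Checksum = ~0x7CA6 & 0xFFFF = 0x8359.

8359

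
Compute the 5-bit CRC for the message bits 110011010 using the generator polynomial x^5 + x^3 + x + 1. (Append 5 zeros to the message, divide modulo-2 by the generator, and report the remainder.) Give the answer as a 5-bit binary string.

00001

Append 5 zeros: 11001101000000. Divide by 101011 (XOR where the leading bit is 1):
  pos 0: 110011 XOR 101011 = 011000
  pos 1: 110000 XOR 101011 = 011011
  pos 2: 110111 XOR 101011 = 011100
  pos 3: 111000 XOR 101011 = 010011
  pos 4: 100110 XOR 101011 = 001101
  pos 6: 110100 XOR 101011 = 011111
  pos 7: 111110 XOR 101011 = 010101
  pos 8: 101010 XOR 101011 = 000001
Remainder (last 5 bits) = 00001. This is the CRC / FCS.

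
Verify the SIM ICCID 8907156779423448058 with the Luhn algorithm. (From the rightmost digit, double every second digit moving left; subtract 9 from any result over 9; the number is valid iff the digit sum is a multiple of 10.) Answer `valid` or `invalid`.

From the right, keep odd positions and double even positions (subtract 9 from any doubled value over 9):
  doubled (positions 2,4,...): 1 7 8 4 9 5 1 5 9 → sum 49
  kept (positions 1,3,...): 8 0 4 3 4 7 6 1 0 8 → sum 41
Total = 90.
90 mod 10 = 0, so the number is valid.

valid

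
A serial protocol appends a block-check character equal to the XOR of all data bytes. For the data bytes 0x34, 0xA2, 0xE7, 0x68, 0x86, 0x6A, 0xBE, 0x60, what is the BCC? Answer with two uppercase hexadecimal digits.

XOR the bytes together:
  start with 0x34
  0x34 ⊕ 0xA2 = 0x96
  0x96 ⊕ 0xE7 = 0x71
  0x71 ⊕ 0x68 = 0x19
  0x19 ⊕ 0x86 = 0x9F
  0x9F ⊕ 0x6A = 0xF5
  0xF5 ⊕ 0xBE = 0x4B
  0x4B ⊕ 0x60 = 0x2B

2B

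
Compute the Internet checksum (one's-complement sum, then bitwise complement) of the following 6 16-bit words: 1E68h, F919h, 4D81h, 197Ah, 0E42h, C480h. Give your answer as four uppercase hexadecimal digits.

One's-complement addition (fold any carry out of bit 15 back into bit 0):
  0x1E68 + 0xF919 = 0x11781 → wrap carry → 0x1782
  0x1782 + 0x4D81 = 0x06503
  0x6503 + 0x197A = 0x07E7D
  0x7E7D + 0x0E42 = 0x08CBF
  0x8CBF + 0xC480 = 0x1513F → wrap carry → 0x5140
One's-complement sum = 0x5140.
Checksum = ~0x5140 & 0xFFFF = 0xAEBF.

AEBF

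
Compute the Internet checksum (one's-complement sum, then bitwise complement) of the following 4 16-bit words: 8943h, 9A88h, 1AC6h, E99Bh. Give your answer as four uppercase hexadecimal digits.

D7D1

One's-complement addition (fold any carry out of bit 15 back into bit 0):
  0x8943 + 0x9A88 = 0x123CB → wrap carry → 0x23CC
  0x23CC + 0x1AC6 = 0x03E92
  0x3E92 + 0xE99B = 0x1282D → wrap carry → 0x282E
One's-complement sum = 0x282E.
Checksum = ~0x282E & 0xFFFF = 0xD7D1.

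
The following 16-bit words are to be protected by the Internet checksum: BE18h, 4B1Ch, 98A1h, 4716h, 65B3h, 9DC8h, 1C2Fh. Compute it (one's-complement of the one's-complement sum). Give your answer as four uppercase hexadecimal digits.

One's-complement addition (fold any carry out of bit 15 back into bit 0):
  0xBE18 + 0x4B1C = 0x10934 → wrap carry → 0x0935
  0x0935 + 0x98A1 = 0x0A1D6
  0xA1D6 + 0x4716 = 0x0E8EC
  0xE8EC + 0x65B3 = 0x14E9F → wrap carry → 0x4EA0
  0x4EA0 + 0x9DC8 = 0x0EC68
  0xEC68 + 0x1C2F = 0x10897 → wrap carry → 0x0898
One's-complement sum = 0x0898.
Checksum = ~0x0898 & 0xFFFF = 0xF767.

F767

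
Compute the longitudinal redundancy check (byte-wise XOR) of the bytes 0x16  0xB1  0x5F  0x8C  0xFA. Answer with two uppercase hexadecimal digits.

8E

XOR the bytes together:
  start with 0x16
  0x16 ⊕ 0xB1 = 0xA7
  0xA7 ⊕ 0x5F = 0xF8
  0xF8 ⊕ 0x8C = 0x74
  0x74 ⊕ 0xFA = 0x8E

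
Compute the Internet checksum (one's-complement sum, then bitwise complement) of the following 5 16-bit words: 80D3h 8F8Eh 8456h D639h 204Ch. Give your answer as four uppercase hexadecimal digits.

74C1

One's-complement addition (fold any carry out of bit 15 back into bit 0):
  0x80D3 + 0x8F8E = 0x11061 → wrap carry → 0x1062
  0x1062 + 0x8456 = 0x094B8
  0x94B8 + 0xD639 = 0x16AF1 → wrap carry → 0x6AF2
  0x6AF2 + 0x204C = 0x08B3E
One's-complement sum = 0x8B3E.
Checksum = ~0x8B3E & 0xFFFF = 0x74C1.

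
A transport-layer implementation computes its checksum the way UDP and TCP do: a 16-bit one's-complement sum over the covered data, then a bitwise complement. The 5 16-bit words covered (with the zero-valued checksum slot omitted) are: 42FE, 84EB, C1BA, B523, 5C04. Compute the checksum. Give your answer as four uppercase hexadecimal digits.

6533

One's-complement addition (fold any carry out of bit 15 back into bit 0):
  0x42FE + 0x84EB = 0x0C7E9
  0xC7E9 + 0xC1BA = 0x189A3 → wrap carry → 0x89A4
  0x89A4 + 0xB523 = 0x13EC7 → wrap carry → 0x3EC8
  0x3EC8 + 0x5C04 = 0x09ACC
One's-complement sum = 0x9ACC.
Checksum = ~0x9ACC & 0xFFFF = 0x6533.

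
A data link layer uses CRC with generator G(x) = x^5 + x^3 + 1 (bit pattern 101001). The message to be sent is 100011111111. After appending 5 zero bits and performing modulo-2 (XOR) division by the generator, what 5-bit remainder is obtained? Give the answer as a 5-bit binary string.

Append 5 zeros: 10001111111100000. Divide by 101001 (XOR where the leading bit is 1):
  pos 0: 100011 XOR 101001 = 001010
  pos 2: 101011 XOR 101001 = 000010
  pos 6: 101111 XOR 101001 = 000110
  pos 9: 110000 XOR 101001 = 011001
  pos 10: 110010 XOR 101001 = 011011
  pos 11: 110110 XOR 101001 = 011111
Remainder (last 5 bits) = 11111. This is the CRC / FCS.

11111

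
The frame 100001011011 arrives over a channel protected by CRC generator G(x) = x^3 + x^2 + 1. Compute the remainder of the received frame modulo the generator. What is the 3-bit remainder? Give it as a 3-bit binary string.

000

Modulo-2 division of 100001011011 by 1101:
  pos 0: 1000 XOR 1101 = 0101
  pos 1: 1010 XOR 1101 = 0111
  pos 2: 1111 XOR 1101 = 0010
  pos 4: 1001 XOR 1101 = 0100
  pos 5: 1001 XOR 1101 = 0100
  pos 6: 1000 XOR 1101 = 0101
  pos 7: 1011 XOR 1101 = 0110
  pos 8: 1101 XOR 1101 = 0000
Remainder = 000 (zero — the frame passes the CRC check).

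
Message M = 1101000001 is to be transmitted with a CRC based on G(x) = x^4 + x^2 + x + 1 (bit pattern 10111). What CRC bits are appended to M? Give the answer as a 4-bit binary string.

1010

Append 4 zeros: 11010000010000. Divide by 10111 (XOR where the leading bit is 1):
  pos 0: 11010 XOR 10111 = 01101
  pos 1: 11010 XOR 10111 = 01101
  pos 2: 11010 XOR 10111 = 01101
  pos 3: 11010 XOR 10111 = 01101
  pos 4: 11010 XOR 10111 = 01101
  pos 5: 11011 XOR 10111 = 01100
  pos 6: 11000 XOR 10111 = 01111
  pos 7: 11110 XOR 10111 = 01001
  pos 8: 10010 XOR 10111 = 00101
Remainder (last 4 bits) = 1010. This is the CRC / FCS.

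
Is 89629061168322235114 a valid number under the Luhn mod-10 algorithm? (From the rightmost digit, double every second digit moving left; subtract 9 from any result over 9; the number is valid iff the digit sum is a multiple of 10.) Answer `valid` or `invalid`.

invalid

From the right, keep odd positions and double even positions (subtract 9 from any doubled value over 9):
  doubled (positions 2,4,...): 2 1 4 4 7 2 3 9 3 7 → sum 42
  kept (positions 1,3,...): 4 1 3 2 3 6 1 0 2 9 → sum 31
Total = 73.
73 mod 10 = 3, so the number is invalid.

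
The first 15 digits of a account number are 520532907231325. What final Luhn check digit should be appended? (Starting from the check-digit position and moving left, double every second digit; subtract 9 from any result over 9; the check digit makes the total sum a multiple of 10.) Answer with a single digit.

2

Partial digits right→left: 5 2 3 1 3 2 7 0 9 2 3 5 0 2 5
Double every second digit counting from the check-digit position (so the 1st, 3rd, 5th, ... of the partial from the right).
  doubled (with −9 where >9): 1 6 6 5 9 6 0 1 → sum 34
  kept as-is: 2 1 2 0 2 5 2 → sum 14
Total = 34 + 14 = 48.
Check digit = (10 − (48 mod 10)) mod 10 = 2.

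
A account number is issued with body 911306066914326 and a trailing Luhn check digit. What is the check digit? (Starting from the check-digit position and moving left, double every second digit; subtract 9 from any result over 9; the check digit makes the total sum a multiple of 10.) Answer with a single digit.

Partial digits right→left: 6 2 3 4 1 9 6 6 0 6 0 3 1 1 9
Double every second digit counting from the check-digit position (so the 1st, 3rd, 5th, ... of the partial from the right).
  doubled (with −9 where >9): 3 6 2 3 0 0 2 9 → sum 25
  kept as-is: 2 4 9 6 6 3 1 → sum 31
Total = 25 + 31 = 56.
Check digit = (10 − (56 mod 10)) mod 10 = 4.

4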